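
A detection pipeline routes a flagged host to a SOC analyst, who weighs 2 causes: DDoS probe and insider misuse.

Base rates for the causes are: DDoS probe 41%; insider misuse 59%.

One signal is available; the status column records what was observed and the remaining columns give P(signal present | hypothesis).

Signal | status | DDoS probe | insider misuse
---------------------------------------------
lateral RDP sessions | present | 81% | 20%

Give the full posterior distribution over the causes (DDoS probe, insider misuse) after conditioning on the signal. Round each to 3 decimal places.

0.738, 0.262

Multiply each prior by the likelihood of the signal:
  DDoS probe: 0.410 × 0.81 = 0.3321
  insider misuse: 0.590 × 0.20 = 0.118
Marginal likelihood of the evidence = 0.4501.
P(DDoS probe | evidence) = 0.3321 / 0.4501 ≈ 0.738
P(insider misuse | evidence) = 0.118 / 0.4501 ≈ 0.262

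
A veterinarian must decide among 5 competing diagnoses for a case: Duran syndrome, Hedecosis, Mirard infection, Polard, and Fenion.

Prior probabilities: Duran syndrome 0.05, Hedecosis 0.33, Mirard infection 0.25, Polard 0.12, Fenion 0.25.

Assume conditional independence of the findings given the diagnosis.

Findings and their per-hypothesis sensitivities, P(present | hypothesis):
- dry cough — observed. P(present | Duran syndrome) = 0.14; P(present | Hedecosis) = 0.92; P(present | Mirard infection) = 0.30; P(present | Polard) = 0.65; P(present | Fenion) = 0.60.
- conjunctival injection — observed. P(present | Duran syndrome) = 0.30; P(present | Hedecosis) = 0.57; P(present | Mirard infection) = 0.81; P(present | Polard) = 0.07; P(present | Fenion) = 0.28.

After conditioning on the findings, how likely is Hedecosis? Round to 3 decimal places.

0.611

By Bayes' rule with conditional independence, the unnormalized weight for each hypothesis is prior × ∏ likelihoods:
  Duran syndrome: 0.05 × 0.14 × 0.30 = 0.0021
  Hedecosis: 0.33 × 0.92 × 0.57 = 0.17305
  Mirard infection: 0.25 × 0.30 × 0.81 = 0.06075
  Polard: 0.12 × 0.65 × 0.07 = 0.00546
  Fenion: 0.25 × 0.60 × 0.28 = 0.042
Normalizing constant Z = 0.0021 + 0.17305 + 0.06075 + 0.00546 + 0.042 = 0.28336.
P(Hedecosis | evidence) = 0.17305 / 0.28336 ≈ 0.611.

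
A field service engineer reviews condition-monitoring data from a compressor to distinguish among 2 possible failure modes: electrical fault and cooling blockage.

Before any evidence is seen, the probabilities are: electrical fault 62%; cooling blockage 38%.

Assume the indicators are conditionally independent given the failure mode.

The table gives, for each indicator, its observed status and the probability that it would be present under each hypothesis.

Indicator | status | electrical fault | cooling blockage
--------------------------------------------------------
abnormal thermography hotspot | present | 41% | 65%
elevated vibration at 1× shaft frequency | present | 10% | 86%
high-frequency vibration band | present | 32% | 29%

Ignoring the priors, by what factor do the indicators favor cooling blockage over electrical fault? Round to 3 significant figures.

Joint likelihood of the indicator pattern under each hypothesis:
  cooling blockage: 0.65 × 0.86 × 0.29 = 0.16211
  electrical fault: 0.41 × 0.10 × 0.32 = 0.01312
Bayes factor = 0.16211 / 0.01312 ≈ 12.4

12.4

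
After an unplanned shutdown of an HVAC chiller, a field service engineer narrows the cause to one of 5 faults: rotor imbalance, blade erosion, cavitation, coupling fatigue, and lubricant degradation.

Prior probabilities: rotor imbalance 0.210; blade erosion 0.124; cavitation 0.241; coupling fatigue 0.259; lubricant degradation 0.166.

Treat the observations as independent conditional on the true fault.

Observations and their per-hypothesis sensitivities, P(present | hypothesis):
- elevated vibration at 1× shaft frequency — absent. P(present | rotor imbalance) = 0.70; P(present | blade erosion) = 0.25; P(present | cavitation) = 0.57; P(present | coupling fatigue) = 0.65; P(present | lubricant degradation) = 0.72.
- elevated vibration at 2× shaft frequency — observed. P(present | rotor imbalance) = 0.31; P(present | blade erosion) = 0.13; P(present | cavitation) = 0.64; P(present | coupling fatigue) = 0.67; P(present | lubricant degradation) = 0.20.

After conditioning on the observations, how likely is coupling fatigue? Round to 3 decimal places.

0.362

By Bayes' rule with conditional independence, the unnormalized weight for each hypothesis is prior × ∏ likelihoods (using 1 − P(present | H) for each absent observation):
  rotor imbalance: 0.210 × (1 − 0.70) × 0.31 = 0.01953
  blade erosion: 0.124 × (1 − 0.25) × 0.13 = 0.01209
  cavitation: 0.241 × (1 − 0.57) × 0.64 = 0.066323
  coupling fatigue: 0.259 × (1 − 0.65) × 0.67 = 0.060735
  lubricant degradation: 0.166 × (1 − 0.72) × 0.20 = 0.009296
The unnormalized weights sum to 0.16797.
P(coupling fatigue | evidence) = 0.060735 / 0.16797 ≈ 0.362.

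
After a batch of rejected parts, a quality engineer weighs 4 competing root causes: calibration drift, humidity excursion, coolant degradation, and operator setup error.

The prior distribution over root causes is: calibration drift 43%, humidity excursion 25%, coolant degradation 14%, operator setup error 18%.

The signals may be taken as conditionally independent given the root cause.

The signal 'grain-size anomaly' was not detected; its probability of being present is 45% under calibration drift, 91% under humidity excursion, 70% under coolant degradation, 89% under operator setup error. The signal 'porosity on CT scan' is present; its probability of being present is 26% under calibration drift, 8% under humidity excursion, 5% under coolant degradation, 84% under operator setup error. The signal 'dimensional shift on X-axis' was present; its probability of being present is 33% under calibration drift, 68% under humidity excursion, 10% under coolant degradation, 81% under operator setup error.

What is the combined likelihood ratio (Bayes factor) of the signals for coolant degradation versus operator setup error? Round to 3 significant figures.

Take the product of per-signal likelihoods under each hypothesis (using 1 − P(present | H) for each absent signal), then divide.
  coolant degradation: (1 − 0.70) × 0.05 × 0.10 = 0.0015
  operator setup error: (1 − 0.89) × 0.84 × 0.81 = 0.074844
Bayes factor = 0.0015 / 0.074844 ≈ 0.0200

0.0200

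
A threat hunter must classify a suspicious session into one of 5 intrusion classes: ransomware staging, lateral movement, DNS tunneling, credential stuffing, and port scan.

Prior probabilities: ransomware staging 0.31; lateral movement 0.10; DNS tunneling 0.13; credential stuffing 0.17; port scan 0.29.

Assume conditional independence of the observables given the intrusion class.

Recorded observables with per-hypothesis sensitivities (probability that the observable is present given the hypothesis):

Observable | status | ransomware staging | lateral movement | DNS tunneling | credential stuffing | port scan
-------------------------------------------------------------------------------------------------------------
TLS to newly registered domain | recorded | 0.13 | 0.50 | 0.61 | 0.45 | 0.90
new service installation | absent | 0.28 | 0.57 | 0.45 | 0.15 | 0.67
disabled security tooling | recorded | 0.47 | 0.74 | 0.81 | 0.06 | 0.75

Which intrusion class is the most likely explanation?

Multiply each prior by the joint likelihood of the observable pattern (using 1 − P(present | H) for each absent observable):
  ransomware staging: 0.31 × 0.13 × (1 − 0.28) × 0.47 = 0.013638
  lateral movement: 0.10 × 0.50 × (1 − 0.57) × 0.74 = 0.01591
  DNS tunneling: 0.13 × 0.61 × (1 − 0.45) × 0.81 = 0.035328
  credential stuffing: 0.17 × 0.45 × (1 − 0.15) × 0.06 = 0.0039015
  port scan: 0.29 × 0.90 × (1 − 0.67) × 0.75 = 0.064598
Marginal likelihood of the evidence = 0.13337.
P(ransomware staging | evidence) ≈ 0.013638 / 0.13337 ≈ 0.102
P(lateral movement | evidence) ≈ 0.01591 / 0.13337 ≈ 0.119
P(DNS tunneling | evidence) ≈ 0.035328 / 0.13337 ≈ 0.265
P(credential stuffing | evidence) ≈ 0.0039015 / 0.13337 ≈ 0.029
P(port scan | evidence) ≈ 0.064598 / 0.13337 ≈ 0.484
The largest is 0.484, so port scan is most probable.

port scan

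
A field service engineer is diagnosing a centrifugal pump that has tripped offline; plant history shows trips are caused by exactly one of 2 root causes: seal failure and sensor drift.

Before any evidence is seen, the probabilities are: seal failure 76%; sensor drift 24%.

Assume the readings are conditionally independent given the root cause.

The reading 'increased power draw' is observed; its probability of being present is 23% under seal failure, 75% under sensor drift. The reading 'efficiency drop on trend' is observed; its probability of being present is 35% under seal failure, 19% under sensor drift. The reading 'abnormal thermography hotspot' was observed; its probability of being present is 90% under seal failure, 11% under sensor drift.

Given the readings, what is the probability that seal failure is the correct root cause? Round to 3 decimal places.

Multiply each prior by the joint likelihood of the reading pattern:
  seal failure: 0.76 × 0.23 × 0.35 × 0.90 = 0.055062
  sensor drift: 0.24 × 0.75 × 0.19 × 0.11 = 0.003762
Normalizing constant Z = 0.055062 + 0.003762 = 0.058824.
P(seal failure | evidence) = 0.055062 / 0.058824 ≈ 0.936.

0.936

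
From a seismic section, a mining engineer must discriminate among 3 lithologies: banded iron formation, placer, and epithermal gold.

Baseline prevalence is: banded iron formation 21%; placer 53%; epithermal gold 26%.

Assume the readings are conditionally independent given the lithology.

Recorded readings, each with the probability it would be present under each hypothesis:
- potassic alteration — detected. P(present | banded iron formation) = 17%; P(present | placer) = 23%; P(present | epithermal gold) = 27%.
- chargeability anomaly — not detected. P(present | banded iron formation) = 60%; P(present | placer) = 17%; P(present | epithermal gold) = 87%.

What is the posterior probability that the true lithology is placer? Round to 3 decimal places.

0.812

By Bayes' rule with conditional independence, the unnormalized weight for each hypothesis is prior × ∏ likelihoods (using 1 − P(present | H) for each absent reading):
  banded iron formation: 0.21 × 0.17 × (1 − 0.60) = 0.01428
  placer: 0.53 × 0.23 × (1 − 0.17) = 0.10118
  epithermal gold: 0.26 × 0.27 × (1 − 0.87) = 0.009126
The unnormalized weights sum to 0.12458.
P(placer | evidence) = 0.10118 / 0.12458 ≈ 0.812.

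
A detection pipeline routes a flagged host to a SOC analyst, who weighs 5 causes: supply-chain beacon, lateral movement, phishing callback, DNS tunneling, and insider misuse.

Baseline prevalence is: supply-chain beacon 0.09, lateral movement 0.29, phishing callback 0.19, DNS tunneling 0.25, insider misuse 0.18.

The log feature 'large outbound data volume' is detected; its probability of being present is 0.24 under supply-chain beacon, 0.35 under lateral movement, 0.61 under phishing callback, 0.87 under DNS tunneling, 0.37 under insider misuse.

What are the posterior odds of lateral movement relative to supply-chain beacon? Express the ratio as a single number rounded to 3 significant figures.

Unnormalized posterior weight (prior times the log feature likelihood) for each of the two hypotheses:
  lateral movement: 0.29 × 0.35 = 0.1015
  supply-chain beacon: 0.09 × 0.24 = 0.0216
Posterior odds = 0.1015 / 0.0216 ≈ 4.70.

4.70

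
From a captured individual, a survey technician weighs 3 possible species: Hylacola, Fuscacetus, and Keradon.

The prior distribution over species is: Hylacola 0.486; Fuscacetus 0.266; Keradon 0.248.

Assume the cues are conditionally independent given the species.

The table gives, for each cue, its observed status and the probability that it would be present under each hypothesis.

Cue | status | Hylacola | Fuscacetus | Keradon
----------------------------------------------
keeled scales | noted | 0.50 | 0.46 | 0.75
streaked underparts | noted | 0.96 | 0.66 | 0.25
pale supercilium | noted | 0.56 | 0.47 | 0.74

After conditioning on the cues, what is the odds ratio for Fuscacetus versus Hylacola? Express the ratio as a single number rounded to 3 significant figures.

0.291

Posterior odds equal prior odds times the likelihood ratio; only the two competing hypotheses matter.
  Fuscacetus: 0.266 × 0.46 × 0.66 × 0.47 = 0.037956
  Hylacola: 0.486 × 0.50 × 0.96 × 0.56 = 0.13064
Posterior odds = 0.037956 / 0.13064 ≈ 0.291.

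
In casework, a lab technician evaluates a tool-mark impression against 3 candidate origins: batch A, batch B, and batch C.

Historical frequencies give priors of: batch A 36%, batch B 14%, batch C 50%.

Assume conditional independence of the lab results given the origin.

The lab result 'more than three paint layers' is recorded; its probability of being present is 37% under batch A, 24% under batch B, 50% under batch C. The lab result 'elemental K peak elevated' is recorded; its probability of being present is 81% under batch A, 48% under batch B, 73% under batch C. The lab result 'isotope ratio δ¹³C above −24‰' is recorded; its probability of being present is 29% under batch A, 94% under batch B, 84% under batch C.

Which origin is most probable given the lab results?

batch C

Multiply each prior by the joint likelihood of the lab result pattern:
  batch A: 0.36 × 0.37 × 0.81 × 0.29 = 0.031289
  batch B: 0.14 × 0.24 × 0.48 × 0.94 = 0.01516
  batch C: 0.50 × 0.50 × 0.73 × 0.84 = 0.1533
Marginal likelihood of the evidence = 0.19975.
P(batch A | evidence) ≈ 0.031289 / 0.19975 ≈ 0.157
P(batch B | evidence) ≈ 0.01516 / 0.19975 ≈ 0.076
P(batch C | evidence) ≈ 0.1533 / 0.19975 ≈ 0.767
The largest is 0.767, so batch C is most probable.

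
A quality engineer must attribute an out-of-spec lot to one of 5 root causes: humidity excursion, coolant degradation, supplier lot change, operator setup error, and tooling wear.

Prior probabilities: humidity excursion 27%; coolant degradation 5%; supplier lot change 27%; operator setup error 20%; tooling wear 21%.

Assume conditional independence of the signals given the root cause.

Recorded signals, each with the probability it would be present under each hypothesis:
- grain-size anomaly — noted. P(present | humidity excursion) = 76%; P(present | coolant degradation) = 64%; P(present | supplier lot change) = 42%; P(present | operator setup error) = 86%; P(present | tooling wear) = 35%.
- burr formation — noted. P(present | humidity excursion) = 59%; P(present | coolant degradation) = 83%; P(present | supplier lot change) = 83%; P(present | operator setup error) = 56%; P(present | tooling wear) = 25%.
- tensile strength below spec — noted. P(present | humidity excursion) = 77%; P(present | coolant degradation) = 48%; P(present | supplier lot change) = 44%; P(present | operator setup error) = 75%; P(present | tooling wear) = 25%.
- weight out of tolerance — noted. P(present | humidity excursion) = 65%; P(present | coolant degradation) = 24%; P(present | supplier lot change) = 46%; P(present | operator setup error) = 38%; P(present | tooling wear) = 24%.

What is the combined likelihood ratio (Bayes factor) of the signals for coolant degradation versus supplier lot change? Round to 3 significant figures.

The Bayes factor is the ratio of the joint likelihoods of the signal pattern under the two hypotheses.
  coolant degradation: 0.64 × 0.83 × 0.48 × 0.24 = 0.061194
  supplier lot change: 0.42 × 0.83 × 0.44 × 0.46 = 0.070557
Bayes factor = 0.061194 / 0.070557 ≈ 0.867

0.867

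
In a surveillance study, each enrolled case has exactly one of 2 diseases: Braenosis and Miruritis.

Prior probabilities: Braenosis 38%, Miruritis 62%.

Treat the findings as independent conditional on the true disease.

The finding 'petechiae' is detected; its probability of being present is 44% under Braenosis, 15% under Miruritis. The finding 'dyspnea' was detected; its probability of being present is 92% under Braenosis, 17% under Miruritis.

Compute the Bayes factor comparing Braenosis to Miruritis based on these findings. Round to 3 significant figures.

Take the product of per-finding likelihoods under each hypothesis, then divide.
  Braenosis: 0.44 × 0.92 = 0.4048
  Miruritis: 0.15 × 0.17 = 0.0255
Bayes factor = 0.4048 / 0.0255 ≈ 15.9

15.9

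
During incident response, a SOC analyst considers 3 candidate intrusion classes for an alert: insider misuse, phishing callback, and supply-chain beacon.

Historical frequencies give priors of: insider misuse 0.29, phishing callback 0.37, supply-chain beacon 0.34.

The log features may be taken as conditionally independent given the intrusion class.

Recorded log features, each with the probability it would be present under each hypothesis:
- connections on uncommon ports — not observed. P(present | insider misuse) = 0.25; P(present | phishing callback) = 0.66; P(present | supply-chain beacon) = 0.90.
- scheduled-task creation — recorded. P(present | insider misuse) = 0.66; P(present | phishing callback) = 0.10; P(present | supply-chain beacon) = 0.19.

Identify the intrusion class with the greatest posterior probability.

By Bayes' rule with conditional independence, the unnormalized weight for each hypothesis is prior × ∏ likelihoods (using 1 − P(present | H) for each absent log feature):
  insider misuse: 0.29 × (1 − 0.25) × 0.66 = 0.14355
  phishing callback: 0.37 × (1 − 0.66) × 0.10 = 0.01258
  supply-chain beacon: 0.34 × (1 − 0.90) × 0.19 = 0.00646
The unnormalized weights sum to 0.16259.
P(insider misuse | evidence) ≈ 0.14355 / 0.16259 ≈ 0.883
P(phishing callback | evidence) ≈ 0.01258 / 0.16259 ≈ 0.077
P(supply-chain beacon | evidence) ≈ 0.00646 / 0.16259 ≈ 0.040
The largest is 0.883, so insider misuse is most probable.

insider misuse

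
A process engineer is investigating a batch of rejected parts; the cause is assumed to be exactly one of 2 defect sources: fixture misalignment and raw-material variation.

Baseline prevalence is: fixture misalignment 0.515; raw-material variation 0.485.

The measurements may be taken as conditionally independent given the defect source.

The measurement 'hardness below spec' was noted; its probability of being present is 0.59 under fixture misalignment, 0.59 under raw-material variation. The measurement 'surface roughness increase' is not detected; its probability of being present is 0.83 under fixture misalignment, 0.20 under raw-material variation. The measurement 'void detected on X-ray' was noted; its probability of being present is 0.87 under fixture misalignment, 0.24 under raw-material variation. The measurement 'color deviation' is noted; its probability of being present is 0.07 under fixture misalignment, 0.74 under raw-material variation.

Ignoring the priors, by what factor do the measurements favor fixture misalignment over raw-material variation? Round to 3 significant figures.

0.0729

Take the product of per-measurement likelihoods under each hypothesis (using 1 − P(present | H) for each absent measurement), then divide.
  fixture misalignment: 0.59 × (1 − 0.83) × 0.87 × 0.07 = 0.0061083
  raw-material variation: 0.59 × (1 − 0.20) × 0.24 × 0.74 = 0.083827
Bayes factor = 0.0061083 / 0.083827 ≈ 0.0729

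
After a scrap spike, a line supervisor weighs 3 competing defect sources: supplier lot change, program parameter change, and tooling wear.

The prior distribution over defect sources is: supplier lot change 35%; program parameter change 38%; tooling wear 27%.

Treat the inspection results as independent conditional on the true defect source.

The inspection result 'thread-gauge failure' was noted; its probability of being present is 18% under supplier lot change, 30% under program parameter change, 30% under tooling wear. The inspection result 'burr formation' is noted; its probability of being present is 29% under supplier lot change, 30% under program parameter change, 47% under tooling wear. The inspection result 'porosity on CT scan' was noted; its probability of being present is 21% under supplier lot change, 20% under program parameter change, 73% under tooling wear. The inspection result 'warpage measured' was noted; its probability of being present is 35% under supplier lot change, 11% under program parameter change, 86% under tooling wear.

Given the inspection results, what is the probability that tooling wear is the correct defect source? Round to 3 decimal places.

0.919

Multiply each prior by the joint likelihood of the inspection result pattern:
  supplier lot change: 0.35 × 0.18 × 0.29 × 0.21 × 0.35 = 0.0013428
  program parameter change: 0.38 × 0.30 × 0.30 × 0.20 × 0.11 = 0.0007524
  tooling wear: 0.27 × 0.30 × 0.47 × 0.73 × 0.86 = 0.0239
Marginal likelihood of the evidence = 0.025996.
P(tooling wear | evidence) = 0.0239 / 0.025996 ≈ 0.919.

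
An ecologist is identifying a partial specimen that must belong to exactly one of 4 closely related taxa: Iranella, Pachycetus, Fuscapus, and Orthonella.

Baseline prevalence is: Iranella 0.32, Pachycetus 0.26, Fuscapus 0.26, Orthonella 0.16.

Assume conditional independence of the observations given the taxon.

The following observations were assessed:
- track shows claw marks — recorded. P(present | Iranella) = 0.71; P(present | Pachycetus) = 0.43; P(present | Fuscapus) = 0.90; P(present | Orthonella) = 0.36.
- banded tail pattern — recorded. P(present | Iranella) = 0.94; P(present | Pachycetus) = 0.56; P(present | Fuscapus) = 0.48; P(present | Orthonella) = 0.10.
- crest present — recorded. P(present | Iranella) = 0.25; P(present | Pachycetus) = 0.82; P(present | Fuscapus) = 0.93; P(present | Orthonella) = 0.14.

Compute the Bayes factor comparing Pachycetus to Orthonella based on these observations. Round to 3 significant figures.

Joint likelihood of the evidence pattern under each hypothesis:
  Pachycetus: 0.43 × 0.56 × 0.82 = 0.19746
  Orthonella: 0.36 × 0.10 × 0.14 = 0.00504
Bayes factor = 0.19746 / 0.00504 ≈ 39.2

39.2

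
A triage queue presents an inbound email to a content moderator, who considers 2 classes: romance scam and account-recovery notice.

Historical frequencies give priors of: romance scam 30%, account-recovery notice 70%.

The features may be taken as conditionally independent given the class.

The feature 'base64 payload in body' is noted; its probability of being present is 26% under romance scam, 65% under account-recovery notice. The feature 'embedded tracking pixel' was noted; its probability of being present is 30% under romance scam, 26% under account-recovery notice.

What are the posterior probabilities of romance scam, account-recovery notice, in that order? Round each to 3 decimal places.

For each hypothesis, the unnormalized posterior weight is prior × product of the feature likelihoods:
  romance scam: 0.30 × 0.26 × 0.30 = 0.0234
  account-recovery notice: 0.70 × 0.65 × 0.26 = 0.1183
Normalizing constant Z = 0.0234 + 0.1183 = 0.1417.
P(romance scam | evidence) = 0.0234 / 0.1417 ≈ 0.165
P(account-recovery notice | evidence) = 0.1183 / 0.1417 ≈ 0.835

0.165, 0.835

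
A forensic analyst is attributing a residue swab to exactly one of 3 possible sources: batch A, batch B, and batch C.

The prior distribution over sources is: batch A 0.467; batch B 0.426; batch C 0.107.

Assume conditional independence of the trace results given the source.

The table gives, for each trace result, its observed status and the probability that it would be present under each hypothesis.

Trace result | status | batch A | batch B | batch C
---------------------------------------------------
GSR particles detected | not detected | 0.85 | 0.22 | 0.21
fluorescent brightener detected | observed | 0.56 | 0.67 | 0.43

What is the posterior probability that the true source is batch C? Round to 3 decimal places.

0.122

Multiply each prior by the joint likelihood of the trace result pattern (using 1 − P(present | H) for each absent trace result):
  batch A: 0.467 × (1 − 0.85) × 0.56 = 0.039228
  batch B: 0.426 × (1 − 0.22) × 0.67 = 0.22263
  batch C: 0.107 × (1 − 0.21) × 0.43 = 0.036348
Normalizing constant Z = 0.039228 + 0.22263 + 0.036348 = 0.2982.
P(batch C | evidence) = 0.036348 / 0.2982 ≈ 0.122.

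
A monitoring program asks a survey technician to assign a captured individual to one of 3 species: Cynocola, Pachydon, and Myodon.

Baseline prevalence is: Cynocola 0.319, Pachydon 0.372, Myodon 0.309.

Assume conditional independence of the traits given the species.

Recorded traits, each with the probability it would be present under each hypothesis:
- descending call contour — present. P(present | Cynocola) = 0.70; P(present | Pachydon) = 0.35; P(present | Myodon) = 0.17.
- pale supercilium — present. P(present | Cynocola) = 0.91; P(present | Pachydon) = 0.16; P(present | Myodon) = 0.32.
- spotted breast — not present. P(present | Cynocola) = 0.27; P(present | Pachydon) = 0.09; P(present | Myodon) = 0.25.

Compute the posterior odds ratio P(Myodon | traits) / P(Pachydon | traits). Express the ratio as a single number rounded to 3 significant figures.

Posterior odds equal prior odds times the likelihood ratio; only the two competing hypotheses matter (using 1 − P(present | H) for each absent trait).
  Myodon: 0.309 × 0.17 × 0.32 × (1 − 0.25) = 0.012607
  Pachydon: 0.372 × 0.35 × 0.16 × (1 − 0.09) = 0.018957
Posterior odds = 0.012607 / 0.018957 ≈ 0.665.

0.665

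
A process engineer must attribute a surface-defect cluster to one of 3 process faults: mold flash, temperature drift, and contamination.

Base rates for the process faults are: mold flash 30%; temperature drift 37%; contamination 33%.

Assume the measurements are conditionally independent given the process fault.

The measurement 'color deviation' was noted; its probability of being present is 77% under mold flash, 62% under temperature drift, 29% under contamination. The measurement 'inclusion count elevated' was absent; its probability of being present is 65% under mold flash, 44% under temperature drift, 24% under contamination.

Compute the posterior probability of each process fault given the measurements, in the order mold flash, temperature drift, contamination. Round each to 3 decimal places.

Multiply each prior by the joint likelihood of the measurement pattern (using 1 − P(present | H) for each absent measurement):
  mold flash: 0.30 × 0.77 × (1 − 0.65) = 0.08085
  temperature drift: 0.37 × 0.62 × (1 − 0.44) = 0.12846
  contamination: 0.33 × 0.29 × (1 − 0.24) = 0.072732
Normalizing constant Z = 0.08085 + 0.12846 + 0.072732 = 0.28205.
P(mold flash | evidence) = 0.08085 / 0.28205 ≈ 0.287
P(temperature drift | evidence) = 0.12846 / 0.28205 ≈ 0.455
P(contamination | evidence) = 0.072732 / 0.28205 ≈ 0.258

0.287, 0.455, 0.258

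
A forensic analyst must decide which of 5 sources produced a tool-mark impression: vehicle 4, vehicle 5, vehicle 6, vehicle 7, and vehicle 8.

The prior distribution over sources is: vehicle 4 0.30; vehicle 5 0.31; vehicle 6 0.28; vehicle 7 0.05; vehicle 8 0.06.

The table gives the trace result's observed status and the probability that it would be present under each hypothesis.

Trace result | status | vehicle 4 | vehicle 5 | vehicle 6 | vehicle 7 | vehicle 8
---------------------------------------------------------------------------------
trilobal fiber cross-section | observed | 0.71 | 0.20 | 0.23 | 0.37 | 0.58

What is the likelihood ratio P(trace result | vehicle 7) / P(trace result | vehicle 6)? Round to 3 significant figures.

1.61

Likelihood of this trace result under each hypothesis:
  vehicle 7: 0.37
  vehicle 6: 0.23
Bayes factor = 0.37 / 0.23 ≈ 1.61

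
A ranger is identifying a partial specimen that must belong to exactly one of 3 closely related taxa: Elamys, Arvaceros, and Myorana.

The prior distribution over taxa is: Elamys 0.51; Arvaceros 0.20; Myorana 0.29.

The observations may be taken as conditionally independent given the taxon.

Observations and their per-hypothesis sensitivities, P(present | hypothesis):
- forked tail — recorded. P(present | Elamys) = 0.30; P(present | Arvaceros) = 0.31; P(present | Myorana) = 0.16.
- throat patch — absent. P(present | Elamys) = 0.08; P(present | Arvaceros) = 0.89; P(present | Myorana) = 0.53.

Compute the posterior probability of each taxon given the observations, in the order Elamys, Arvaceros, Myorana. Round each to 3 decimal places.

For each hypothesis, the unnormalized posterior weight is prior × product of the observation likelihoods (using 1 − P(present | H) for each absent observation):
  Elamys: 0.51 × 0.30 × (1 − 0.08) = 0.14076
  Arvaceros: 0.20 × 0.31 × (1 − 0.89) = 0.00682
  Myorana: 0.29 × 0.16 × (1 − 0.53) = 0.021808
Normalizing constant Z = 0.14076 + 0.00682 + 0.021808 = 0.16939.
P(Elamys | evidence) = 0.14076 / 0.16939 ≈ 0.831
P(Arvaceros | evidence) = 0.00682 / 0.16939 ≈ 0.040
P(Myorana | evidence) = 0.021808 / 0.16939 ≈ 0.129

0.831, 0.040, 0.129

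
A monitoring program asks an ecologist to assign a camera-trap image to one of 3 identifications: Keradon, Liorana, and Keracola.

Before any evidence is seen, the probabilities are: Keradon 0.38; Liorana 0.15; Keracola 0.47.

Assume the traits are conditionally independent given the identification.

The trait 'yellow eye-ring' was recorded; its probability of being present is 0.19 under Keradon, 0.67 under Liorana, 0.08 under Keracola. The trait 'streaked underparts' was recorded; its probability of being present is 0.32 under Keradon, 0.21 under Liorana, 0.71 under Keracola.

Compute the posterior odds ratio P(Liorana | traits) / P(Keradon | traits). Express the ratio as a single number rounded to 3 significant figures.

0.913

Unnormalized posterior weight (prior times the trait likelihoods) for each of the two hypotheses:
  Liorana: 0.15 × 0.67 × 0.21 = 0.021105
  Keradon: 0.38 × 0.19 × 0.32 = 0.023104
Odds(Liorana : Keradon) = 0.021105 / 0.023104 ≈ 0.913.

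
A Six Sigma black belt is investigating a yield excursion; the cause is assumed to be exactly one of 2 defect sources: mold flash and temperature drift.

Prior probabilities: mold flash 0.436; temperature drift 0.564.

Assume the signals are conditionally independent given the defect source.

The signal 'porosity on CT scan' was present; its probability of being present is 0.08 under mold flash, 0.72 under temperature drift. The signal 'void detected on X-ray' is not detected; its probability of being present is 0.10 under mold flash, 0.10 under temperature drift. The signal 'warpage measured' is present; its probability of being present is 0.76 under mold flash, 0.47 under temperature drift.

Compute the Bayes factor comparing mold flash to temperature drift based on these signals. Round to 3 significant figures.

Take the product of per-signal likelihoods under each hypothesis (using 1 − P(present | H) for each absent signal), then divide.
  mold flash: 0.08 × (1 − 0.10) × 0.76 = 0.05472
  temperature drift: 0.72 × (1 − 0.10) × 0.47 = 0.30456
Bayes factor = 0.05472 / 0.30456 ≈ 0.180

0.180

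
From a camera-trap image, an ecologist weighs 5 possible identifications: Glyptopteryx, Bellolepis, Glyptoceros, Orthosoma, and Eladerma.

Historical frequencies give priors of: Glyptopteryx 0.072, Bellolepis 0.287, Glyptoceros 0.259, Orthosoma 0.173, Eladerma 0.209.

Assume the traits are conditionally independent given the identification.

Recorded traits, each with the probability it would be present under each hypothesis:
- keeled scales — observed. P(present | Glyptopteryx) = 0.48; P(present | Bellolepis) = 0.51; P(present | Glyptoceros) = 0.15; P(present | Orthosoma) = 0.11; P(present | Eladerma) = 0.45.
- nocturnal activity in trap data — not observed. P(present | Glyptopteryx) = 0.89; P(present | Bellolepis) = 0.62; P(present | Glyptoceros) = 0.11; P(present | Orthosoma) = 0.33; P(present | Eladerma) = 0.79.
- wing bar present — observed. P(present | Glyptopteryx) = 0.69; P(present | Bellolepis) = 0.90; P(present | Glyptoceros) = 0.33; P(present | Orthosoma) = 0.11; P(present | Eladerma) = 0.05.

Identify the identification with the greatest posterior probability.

Multiply each prior by the joint likelihood of the trait pattern (using 1 − P(present | H) for each absent trait):
  Glyptopteryx: 0.072 × 0.48 × (1 − 0.89) × 0.69 = 0.0026231
  Bellolepis: 0.287 × 0.51 × (1 − 0.62) × 0.90 = 0.050059
  Glyptoceros: 0.259 × 0.15 × (1 − 0.11) × 0.33 = 0.01141
  Orthosoma: 0.173 × 0.11 × (1 − 0.33) × 0.11 = 0.0014025
  Eladerma: 0.209 × 0.45 × (1 − 0.79) × 0.05 = 0.00098752
Marginal likelihood of the evidence = 0.066482.
P(Glyptopteryx | evidence) ≈ 0.0026231 / 0.066482 ≈ 0.039
P(Bellolepis | evidence) ≈ 0.050059 / 0.066482 ≈ 0.753
P(Glyptoceros | evidence) ≈ 0.01141 / 0.066482 ≈ 0.172
P(Orthosoma | evidence) ≈ 0.0014025 / 0.066482 ≈ 0.021
P(Eladerma | evidence) ≈ 0.00098752 / 0.066482 ≈ 0.015
The largest is 0.753, so Bellolepis is most probable.

Bellolepis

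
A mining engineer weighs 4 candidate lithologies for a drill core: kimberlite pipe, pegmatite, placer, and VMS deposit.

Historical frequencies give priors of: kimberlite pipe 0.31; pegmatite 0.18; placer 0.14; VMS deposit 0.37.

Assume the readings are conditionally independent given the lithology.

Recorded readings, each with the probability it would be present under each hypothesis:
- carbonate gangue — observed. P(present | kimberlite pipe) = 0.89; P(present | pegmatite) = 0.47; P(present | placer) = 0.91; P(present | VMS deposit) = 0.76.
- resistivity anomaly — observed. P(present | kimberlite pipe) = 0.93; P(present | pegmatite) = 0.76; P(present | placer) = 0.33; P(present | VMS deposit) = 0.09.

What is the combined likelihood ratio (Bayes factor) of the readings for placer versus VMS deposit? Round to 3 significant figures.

Take the product of per-reading likelihoods under each hypothesis, then divide.
  placer: 0.91 × 0.33 = 0.3003
  VMS deposit: 0.76 × 0.09 = 0.0684
Bayes factor = 0.3003 / 0.0684 ≈ 4.39

4.39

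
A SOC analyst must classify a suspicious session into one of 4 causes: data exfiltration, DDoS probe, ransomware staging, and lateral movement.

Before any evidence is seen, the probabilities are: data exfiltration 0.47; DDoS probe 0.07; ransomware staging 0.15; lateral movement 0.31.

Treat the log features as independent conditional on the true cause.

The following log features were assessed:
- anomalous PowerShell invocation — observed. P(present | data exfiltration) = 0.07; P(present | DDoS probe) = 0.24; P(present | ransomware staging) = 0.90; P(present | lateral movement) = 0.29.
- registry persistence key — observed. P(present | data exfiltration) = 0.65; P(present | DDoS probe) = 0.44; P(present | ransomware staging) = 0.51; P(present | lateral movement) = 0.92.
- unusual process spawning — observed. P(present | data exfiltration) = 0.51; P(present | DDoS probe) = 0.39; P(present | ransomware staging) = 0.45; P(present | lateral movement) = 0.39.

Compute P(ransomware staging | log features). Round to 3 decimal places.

For each hypothesis, the unnormalized posterior weight is prior × product of the log feature likelihoods:
  data exfiltration: 0.47 × 0.07 × 0.65 × 0.51 = 0.010906
  DDoS probe: 0.07 × 0.24 × 0.44 × 0.39 = 0.0028829
  ransomware staging: 0.15 × 0.90 × 0.51 × 0.45 = 0.030983
  lateral movement: 0.31 × 0.29 × 0.92 × 0.39 = 0.032256
Marginal likelihood of the evidence = 0.077028.
P(ransomware staging | evidence) = 0.030983 / 0.077028 ≈ 0.402.

0.402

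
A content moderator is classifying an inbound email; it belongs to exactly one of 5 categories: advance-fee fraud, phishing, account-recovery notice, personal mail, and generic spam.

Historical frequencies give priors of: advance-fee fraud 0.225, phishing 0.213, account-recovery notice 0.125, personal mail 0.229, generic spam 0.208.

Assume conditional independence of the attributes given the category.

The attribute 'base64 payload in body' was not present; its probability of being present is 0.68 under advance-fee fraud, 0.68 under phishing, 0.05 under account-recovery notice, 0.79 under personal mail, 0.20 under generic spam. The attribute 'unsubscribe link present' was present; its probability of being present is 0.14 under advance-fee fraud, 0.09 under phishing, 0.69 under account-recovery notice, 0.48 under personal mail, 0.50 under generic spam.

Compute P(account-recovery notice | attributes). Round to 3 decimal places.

Multiply each prior by the joint likelihood of the attribute pattern (using 1 − P(present | H) for each absent attribute):
  advance-fee fraud: 0.225 × (1 − 0.68) × 0.14 = 0.01008
  phishing: 0.213 × (1 − 0.68) × 0.09 = 0.0061344
  account-recovery notice: 0.125 × (1 − 0.05) × 0.69 = 0.081937
  personal mail: 0.229 × (1 − 0.79) × 0.48 = 0.023083
  generic spam: 0.208 × (1 − 0.20) × 0.50 = 0.0832
Marginal likelihood of the evidence = 0.20444.
P(account-recovery notice | evidence) = 0.081937 / 0.20444 ≈ 0.401.

0.401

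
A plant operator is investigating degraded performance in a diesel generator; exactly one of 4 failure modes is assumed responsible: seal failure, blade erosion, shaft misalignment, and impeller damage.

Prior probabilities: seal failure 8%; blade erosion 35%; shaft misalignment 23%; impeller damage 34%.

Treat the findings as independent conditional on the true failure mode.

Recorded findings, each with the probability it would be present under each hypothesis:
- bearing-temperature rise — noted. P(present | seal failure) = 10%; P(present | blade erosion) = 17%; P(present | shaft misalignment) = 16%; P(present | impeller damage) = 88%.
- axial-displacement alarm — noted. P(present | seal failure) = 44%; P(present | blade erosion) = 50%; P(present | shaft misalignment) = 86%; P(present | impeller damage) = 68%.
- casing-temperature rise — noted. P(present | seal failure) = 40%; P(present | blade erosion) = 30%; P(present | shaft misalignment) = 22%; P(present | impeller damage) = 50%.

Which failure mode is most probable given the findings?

For each hypothesis, the unnormalized posterior weight is prior × product of the finding likelihoods:
  seal failure: 0.08 × 0.10 × 0.44 × 0.40 = 0.001408
  blade erosion: 0.35 × 0.17 × 0.50 × 0.30 = 0.008925
  shaft misalignment: 0.23 × 0.16 × 0.86 × 0.22 = 0.0069626
  impeller damage: 0.34 × 0.88 × 0.68 × 0.50 = 0.10173
Marginal likelihood of the evidence = 0.11902.
P(seal failure | evidence) ≈ 0.001408 / 0.11902 ≈ 0.012
P(blade erosion | evidence) ≈ 0.008925 / 0.11902 ≈ 0.075
P(shaft misalignment | evidence) ≈ 0.0069626 / 0.11902 ≈ 0.058
P(impeller damage | evidence) ≈ 0.10173 / 0.11902 ≈ 0.855
The largest is 0.855, so impeller damage is most probable.

impeller damage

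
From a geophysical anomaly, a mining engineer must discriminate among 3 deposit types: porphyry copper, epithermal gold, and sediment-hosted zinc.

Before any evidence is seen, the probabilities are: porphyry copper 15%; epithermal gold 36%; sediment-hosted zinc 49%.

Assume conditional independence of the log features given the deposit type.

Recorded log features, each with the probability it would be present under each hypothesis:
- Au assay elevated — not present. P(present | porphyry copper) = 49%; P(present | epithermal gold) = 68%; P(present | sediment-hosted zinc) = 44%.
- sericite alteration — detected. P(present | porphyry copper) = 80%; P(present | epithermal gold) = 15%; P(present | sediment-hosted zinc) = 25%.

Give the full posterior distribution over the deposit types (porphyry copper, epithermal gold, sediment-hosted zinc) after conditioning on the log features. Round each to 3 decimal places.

0.416, 0.117, 0.466

For each hypothesis, the unnormalized posterior weight is prior × product of the log feature likelihoods (using 1 − P(present | H) for each absent log feature):
  porphyry copper: 0.15 × (1 − 0.49) × 0.80 = 0.0612
  epithermal gold: 0.36 × (1 − 0.68) × 0.15 = 0.01728
  sediment-hosted zinc: 0.49 × (1 − 0.44) × 0.25 = 0.0686
Normalizing constant Z = 0.0612 + 0.01728 + 0.0686 = 0.14708.
P(porphyry copper | evidence) = 0.0612 / 0.14708 ≈ 0.416
P(epithermal gold | evidence) = 0.01728 / 0.14708 ≈ 0.117
P(sediment-hosted zinc | evidence) = 0.0686 / 0.14708 ≈ 0.466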